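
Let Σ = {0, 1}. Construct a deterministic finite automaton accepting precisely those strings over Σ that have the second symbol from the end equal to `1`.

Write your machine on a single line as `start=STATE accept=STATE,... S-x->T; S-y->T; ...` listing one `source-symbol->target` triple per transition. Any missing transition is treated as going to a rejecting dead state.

A DFA must remember the last 2 symbols (since which symbol is second-to-last isn't known until the input ends). Use one state per possible window of the last ≤2 symbols; accept from those whose window starts with `1`.
A 7-state machine:
        0   1  
>  s0   s1  s2 
   s1   s3  s4 
   s2   s5  s6 
   s3   s3  s4 
   s4   s5  s6 
 * s5   s3  s4 
 * s6   s5  s6 
(> = start, * = accepting)

start=s0; accept=s5,s6; s0-0->s1; s0-1->s2; s1-0->s3; s1-1->s4; s2-0->s5; s2-1->s6; s3-0->s3; s3-1->s4; s4-0->s5; s4-1->s6; s5-0->s3; s5-1->s4; s6-0->s5; s6-1->s6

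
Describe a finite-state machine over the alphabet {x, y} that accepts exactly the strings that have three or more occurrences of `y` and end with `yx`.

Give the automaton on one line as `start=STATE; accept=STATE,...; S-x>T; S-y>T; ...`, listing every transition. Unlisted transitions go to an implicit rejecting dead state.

start=s0; accept=s4; s0-x>s0; s0-y>s1; s1-x>s1; s1-y>s2; s2-x>s2; s2-y>s3; s3-x>s4; s3-y>s3; s4-x>s2; s4-y>s3

Build one automaton per condition and run them in lockstep. One (5 states) tracks the count of `y`s, saturating at 4; the other (3 states) tracks how much of the suffix `yx` has currently been matched. Each combined state is a pair, one component from each; accept when both components accept. After merging equivalent states the machine shrinks.
A 5-state machine:
        x   y  
>  s0   s0  s1 
   s1   s1  s2 
   s2   s2  s3 
   s3   s4  s3 
 * s4   s2  s3 
(> = start, * = accepting)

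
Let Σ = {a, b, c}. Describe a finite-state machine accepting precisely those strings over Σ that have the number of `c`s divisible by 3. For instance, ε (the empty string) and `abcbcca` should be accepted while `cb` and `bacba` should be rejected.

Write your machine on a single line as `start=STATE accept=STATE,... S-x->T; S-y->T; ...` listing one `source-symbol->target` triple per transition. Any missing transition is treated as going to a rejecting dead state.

The only thing that matters is how many `c`s have appeared, reduced mod 3. Use one state per residue: S0 for 0, …, S2 for 2. Reading `c` moves to the next residue; anything else stays put. S0 is accepting.
A 3-state machine:
        a   b   c  
>* S0   S0  S0  S1 
   S1   S1  S1  S2 
   S2   S2  S2  S0 
(> = start, * = accepting)

start=S0; accept=S0; S0-a->S0; S0-b->S0; S0-c->S1; S1-a->S1; S1-b->S1; S1-c->S2; S2-a->S2; S2-b->S2; S2-c->S0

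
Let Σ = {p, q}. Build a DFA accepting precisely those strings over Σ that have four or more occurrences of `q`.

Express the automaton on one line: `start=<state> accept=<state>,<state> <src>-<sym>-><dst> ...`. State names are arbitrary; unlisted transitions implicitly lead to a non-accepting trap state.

Only the number of `q`s matters, and only up to 5. Make a chain A → B → C → D → E → F advanced by each `q` (with F absorbing); every other symbol self-loops. The accepting set is {E, F}.
A 6-state machine:
       p  q 
>  A   A  B 
   B   B  C 
   C   C  D 
   D   D  E 
 * E   E  F 
 * F   F  F 
(> = start, * = accepting)

start=A accept=E,F A-p->A A-q->B B-p->B B-q->C C-p->C C-q->D D-p->D D-q->E E-p->E E-q->F F-p->F F-q->F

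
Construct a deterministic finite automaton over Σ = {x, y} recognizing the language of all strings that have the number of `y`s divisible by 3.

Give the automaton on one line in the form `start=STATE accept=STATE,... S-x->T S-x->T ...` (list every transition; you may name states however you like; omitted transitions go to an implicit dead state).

start=S0 accept=S0 S0-x->S0 S0-y->S1 S1-x->S1 S1-y->S2 S2-x->S2 S2-y->S0

The only thing that matters is how many `y`s have appeared, reduced mod 3. Use one state per residue: S0 for 0, …, S2 for 2. Reading `y` moves to the next residue; anything else stays put. S0 is accepting.
        x   y  
>* S0   S0  S1 
   S1   S1  S2 
   S2   S2  S0 
(> = start, * = accepting)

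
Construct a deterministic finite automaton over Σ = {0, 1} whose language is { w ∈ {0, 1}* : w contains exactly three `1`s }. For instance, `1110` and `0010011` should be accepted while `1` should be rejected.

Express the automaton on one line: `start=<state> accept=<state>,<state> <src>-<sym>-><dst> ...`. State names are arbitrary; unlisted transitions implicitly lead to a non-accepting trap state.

start=A accept=D A-0->A A-1->B B-0->B B-1->C C-0->C C-1->D D-0->D D-1->E E-0->E E-1->E

Count `1`s, saturating at 4: states A through D mean 0 through 3 `1`s seen; E means more than 3. Each `1` increments (capped at E); other symbols loop. Accept from {D}.
A 5-state machine:
       0  1 
>  A   A  B 
   B   B  C 
   C   C  D 
 * D   D  E 
   E   E  E 
(> = start, * = accepting)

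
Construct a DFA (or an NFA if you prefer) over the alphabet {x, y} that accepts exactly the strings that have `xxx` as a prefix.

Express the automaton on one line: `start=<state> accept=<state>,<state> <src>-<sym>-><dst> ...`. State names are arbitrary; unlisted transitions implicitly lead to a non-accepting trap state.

Check the first 3 symbols one by one: s0 through s2 record how many have matched `xxx` so far; any wrong symbol goes to the dead state s4. After all 3 match we enter the accepting sink s3.
With 5 states:
        x   y  
>  s0   s1  s4 
   s1   s2  s4 
   s2   s3  s4 
 * s3   s3  s3 
   s4   s4  s4 
(> = start, * = accepting)

start=s0 accept=s3 s0-x->s1 s0-y->s4 s1-x->s2 s1-y->s4 s2-x->s3 s2-y->s4 s3-x->s3 s3-y->s3 s4-x->s4 s4-y->s4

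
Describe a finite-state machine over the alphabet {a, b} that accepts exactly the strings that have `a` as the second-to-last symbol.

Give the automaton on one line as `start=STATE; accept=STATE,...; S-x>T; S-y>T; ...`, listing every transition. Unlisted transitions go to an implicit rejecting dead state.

A DFA must remember the last 2 symbols (since which symbol is second-to-last isn't known until the input ends). Use one state per possible window of the last ≤2 symbols; accept from those whose window starts with `a`.
        a   b  
>  s0   s1  s2 
   s1   s3  s4 
   s2   s5  s6 
 * s3   s3  s4 
 * s4   s5  s6 
   s5   s3  s4 
   s6   s5  s6 
(> = start, * = accepting)

start=s0; accept=s3,s4; s0-a>s1; s0-b>s2; s1-a>s3; s1-b>s4; s2-a>s5; s2-b>s6; s3-a>s3; s3-b>s4; s4-a>s5; s4-b>s6; s5-a>s3; s5-b>s4; s6-a>s5; s6-b>s6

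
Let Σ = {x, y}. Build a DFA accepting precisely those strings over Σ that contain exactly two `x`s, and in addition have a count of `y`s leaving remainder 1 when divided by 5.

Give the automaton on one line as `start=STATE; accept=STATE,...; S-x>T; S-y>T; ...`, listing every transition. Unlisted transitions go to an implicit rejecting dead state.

Run two small machines in parallel and take their product. The first has 4 states tracking the count of `x`s, saturating at 3; the second has 5 states tracking the count of `y`s modulo 5. A product state is a pair (one from each), accepting exactly when both do. Equivalent product states are then merged.
A 16-state machine:
          x    y  
>  s0     s1   s2 
   s1     s3   s4 
   s2     s4   s5 
   s3     s6   s7 
   s4     s7   s8 
   s5     s8   s9 
   s6     s6   s6 
 * s7     s6  s10 
   s8    s10  s11 
   s9    s11  s12 
   s10    s6  s13 
   s11   s13  s14 
   s12   s14   s0 
   s13    s6  s15 
   s14   s15   s1 
   s15    s6   s3 
(> = start, * = accepting)

start=s0; accept=s7; s0-x>s1; s0-y>s2; s1-x>s3; s1-y>s4; s2-x>s4; s2-y>s5; s3-x>s6; s3-y>s7; s4-x>s7; s4-y>s8; s5-x>s8; s5-y>s9; s6-x>s6; s6-y>s6; s7-x>s6; s7-y>s10; s8-x>s10; s8-y>s11; s9-x>s11; s9-y>s12; s10-x>s6; s10-y>s13; s11-x>s13; s11-y>s14; s12-x>s14; s12-y>s0; s13-x>s6; s13-y>s15; s14-x>s15; s14-y>s1; s15-x>s6; s15-y>s3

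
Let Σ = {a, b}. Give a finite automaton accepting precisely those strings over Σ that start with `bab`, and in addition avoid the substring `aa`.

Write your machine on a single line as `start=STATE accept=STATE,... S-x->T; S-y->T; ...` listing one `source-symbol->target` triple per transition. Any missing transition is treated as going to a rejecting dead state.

Handle the two conditions separately and then intersect. The first has 5 states tracking whether the input so far still matches the prefix `bab`; the second has 3 states tracking partial matches of the forbidden pattern `aa`. A product state is a pair (one from each), accepting exactly when both do. Equivalent product states are then merged.
        a   b  
>  S0   S1  S2 
   S1   S1  S1 
   S2   S3  S1 
   S3   S1  S4 
 * S4   S5  S4 
 * S5   S1  S4 
(> = start, * = accepting)

start=S0; accept=S4,S5; S0-a->S1; S0-b->S2; S1-a->S1; S1-b->S1; S2-a->S3; S2-b->S1; S3-a->S1; S3-b->S4; S4-a->S5; S4-b->S4; S5-a->S1; S5-b->S4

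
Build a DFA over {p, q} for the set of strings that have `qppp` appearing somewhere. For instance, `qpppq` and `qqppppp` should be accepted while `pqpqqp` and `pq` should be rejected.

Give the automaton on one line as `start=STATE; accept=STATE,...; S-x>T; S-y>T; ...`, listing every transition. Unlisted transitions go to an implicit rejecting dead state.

start=S0; accept=S4; S0-p>S0; S0-q>S1; S1-p>S2; S1-q>S1; S2-p>S3; S2-q>S1; S3-p>S4; S3-q>S1; S4-p>S4; S4-q>S4

Track how much of `qppp` has been matched so far: state S0 is no progress, S4 is the absorbing accept state reached once `qppp` has occurred. Intermediate states record partial matches; on a mismatch, fall back to the longest reusable overlap.
        p   q  
>  S0   S0  S1 
   S1   S2  S1 
   S2   S3  S1 
   S3   S4  S1 
 * S4   S4  S4 
(> = start, * = accepting)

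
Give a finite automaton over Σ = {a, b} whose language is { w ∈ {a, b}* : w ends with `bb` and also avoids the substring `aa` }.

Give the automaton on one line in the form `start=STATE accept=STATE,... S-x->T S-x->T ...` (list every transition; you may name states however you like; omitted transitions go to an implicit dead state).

start=S0 accept=S4 S0-a->S1 S0-b->S2 S1-a->S3 S1-b->S2 S2-a->S1 S2-b->S4 S3-a->S3 S3-b->S3 S4-a->S1 S4-b->S4

Run two small machines in parallel and take their product. The first has 3 states tracking how much of the suffix `bb` has currently been matched; the second has 3 states tracking partial matches of the forbidden pattern `aa`. A product state is a pair (one from each), accepting exactly when both do. Equivalent product states are then merged.
        a   b  
>  S0   S1  S2 
   S1   S3  S2 
   S2   S1  S4 
   S3   S3  S3 
 * S4   S1  S4 
(> = start, * = accepting)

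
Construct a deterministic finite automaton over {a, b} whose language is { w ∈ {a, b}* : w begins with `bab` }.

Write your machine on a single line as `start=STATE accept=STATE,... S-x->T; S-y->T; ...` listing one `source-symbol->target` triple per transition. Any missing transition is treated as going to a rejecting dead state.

Walk along `bab` while the input agrees: from s0 take `b` to s1, and so on. Any deviation drops to the rejecting sink s4. Once s3 is reached the prefix is confirmed and every continuation is accepted.
        a   b  
>  s0   s4  s1 
   s1   s2  s4 
   s2   s4  s3 
 * s3   s3  s3 
   s4   s4  s4 
(> = start, * = accepting)

start=s0; accept=s3; s0-a->s4; s0-b->s1; s1-a->s2; s1-b->s4; s2-a->s4; s2-b->s3; s3-a->s3; s3-b->s3; s4-a->s4; s4-b->s4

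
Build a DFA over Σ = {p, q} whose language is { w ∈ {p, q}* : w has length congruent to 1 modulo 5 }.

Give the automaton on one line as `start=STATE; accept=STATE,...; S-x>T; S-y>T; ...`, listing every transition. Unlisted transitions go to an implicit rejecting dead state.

start=s0; accept=s1; s0-p>s1; s0-q>s1; s1-p>s2; s1-q>s2; s2-p>s3; s2-q>s3; s3-p>s4; s3-q>s4; s4-p>s0; s4-q>s0

Only the length mod 5 matters, so use a 5-cycle: from any state, every input symbol moves to the next state, wrapping s4 back to s0. Mark s1 accepting.
A 5-state machine:
        p   q  
>  s0   s1  s1 
 * s1   s2  s2 
   s2   s3  s3 
   s3   s4  s4 
   s4   s0  s0 
(> = start, * = accepting)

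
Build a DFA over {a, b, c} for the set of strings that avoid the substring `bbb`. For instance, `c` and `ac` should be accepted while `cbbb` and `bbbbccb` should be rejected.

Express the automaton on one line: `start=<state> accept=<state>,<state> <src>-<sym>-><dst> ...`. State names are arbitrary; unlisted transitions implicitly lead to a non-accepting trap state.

start=q0 accept=q0,q1,q2 q0-a->q0 q0-b->q1 q0-c->q0 q1-a->q0 q1-b->q2 q1-c->q0 q2-a->q0 q2-b->q3 q2-c->q0 q3-a->q3 q3-b->q3 q3-c->q3

Track partial matches of the forbidden pattern `bbb`. State q3 is a dead state reached once `bbb` has occurred; every other state accepts. q0 means no part of `bbb` is currently matched.
        a   b   c  
>* q0   q0  q1  q0 
 * q1   q0  q2  q0 
 * q2   q0  q3  q0 
   q3   q3  q3  q3 
(> = start, * = accepting)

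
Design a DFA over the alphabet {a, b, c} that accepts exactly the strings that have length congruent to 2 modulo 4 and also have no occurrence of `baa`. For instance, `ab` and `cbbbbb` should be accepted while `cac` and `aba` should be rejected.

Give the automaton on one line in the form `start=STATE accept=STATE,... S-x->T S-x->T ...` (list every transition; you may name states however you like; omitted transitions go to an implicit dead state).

Run two small machines in parallel and take their product. The first has 4 states tracking the input length modulo 4; the second has 4 states tracking partial matches of the forbidden pattern `baa`. A product state is a pair (one from each), accepting exactly when both do. After merging equivalent states the machine shrinks.
13 states suffice.
          a    b    c  
>  S0     S1   S2   S1 
   S1     S3   S4   S3 
   S2     S5   S4   S3 
 * S3     S6   S7   S6 
 * S4     S8   S7   S6 
 * S5     S9   S7   S6 
   S6     S0  S10   S0 
   S7    S11  S10   S0 
   S8     S9  S10   S0 
   S9     S9   S9   S9 
   S10   S12   S2   S1 
   S11    S9   S2   S1 
   S12    S9   S4   S3 
(> = start, * = accepting)

start=S0 accept=S3,S4,S5 S0-a->S1 S0-b->S2 S0-c->S1 S1-a->S3 S1-b->S4 S1-c->S3 S2-a->S5 S2-b->S4 S2-c->S3 S3-a->S6 S3-b->S7 S3-c->S6 S4-a->S8 S4-b->S7 S4-c->S6 S5-a->S9 S5-b->S7 S5-c->S6 S6-a->S0 S6-b->S10 S6-c->S0 S7-a->S11 S7-b->S10 S7-c->S0 S8-a->S9 S8-b->S10 S8-c->S0 S9-a->S9 S9-b->S9 S9-c->S9 S10-a->S12 S10-b->S2 S10-c->S1 S11-a->S9 S11-b->S2 S11-c->S1 S12-a->S9 S12-b->S4 S12-c->S3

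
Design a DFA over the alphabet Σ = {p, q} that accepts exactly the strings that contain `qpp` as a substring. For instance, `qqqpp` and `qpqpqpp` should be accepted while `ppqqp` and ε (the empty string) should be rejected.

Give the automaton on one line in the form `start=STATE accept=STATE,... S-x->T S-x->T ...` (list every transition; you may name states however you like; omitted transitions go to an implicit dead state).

start=s0 accept=s3 s0-p->s0 s0-q->s1 s1-p->s2 s1-q->s1 s2-p->s3 s2-q->s1 s3-p->s3 s3-q->s3

States s0..s2 record the length of the longest prefix of `qpp` that matches the current input suffix. Reaching s3 means `qpp` has been seen, and we stay there forever. Accept from s3.
With 4 states:
        p   q  
>  s0   s0  s1 
   s1   s2  s1 
   s2   s3  s1 
 * s3   s3  s3 
(> = start, * = accepting)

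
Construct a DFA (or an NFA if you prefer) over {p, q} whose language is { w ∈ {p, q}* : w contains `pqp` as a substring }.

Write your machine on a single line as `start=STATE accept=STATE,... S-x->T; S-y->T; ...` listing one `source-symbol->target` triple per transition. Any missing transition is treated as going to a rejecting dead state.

start=S0; accept=S3; S0-p->S1; S0-q->S0; S1-p->S1; S1-q->S2; S2-p->S3; S2-q->S0; S3-p->S3; S3-q->S3

Track how much of `pqp` has been matched so far: state S0 is no progress, S3 is the absorbing accept state reached once `pqp` has occurred. Intermediate states record partial matches; on a mismatch, fall back to the longest reusable overlap.
With 4 states:
        p   q  
>  S0   S1  S0 
   S1   S1  S2 
   S2   S3  S0 
 * S3   S3  S3 
(> = start, * = accepting)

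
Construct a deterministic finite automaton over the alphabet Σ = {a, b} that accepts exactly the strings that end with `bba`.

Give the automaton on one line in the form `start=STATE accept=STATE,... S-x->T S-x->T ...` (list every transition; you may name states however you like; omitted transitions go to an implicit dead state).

Remember how much of `bba` the current input suffix matches. State S0 means no match yet; S1 means the last symbol is `b`; S2 means the last 2 symbols are `bb`; S3 means the last 3 symbols are `bba`. Only S3 accepts. On a mismatch, fall back to the longest proper suffix that is still a prefix of `bba`.
A 4-state machine:
        a   b  
>  S0   S0  S1 
   S1   S0  S2 
   S2   S3  S2 
 * S3   S0  S1 
(> = start, * = accepting)

start=S0 accept=S3 S0-a->S0 S0-b->S1 S1-a->S0 S1-b->S2 S2-a->S3 S2-b->S2 S3-a->S0 S3-b->S1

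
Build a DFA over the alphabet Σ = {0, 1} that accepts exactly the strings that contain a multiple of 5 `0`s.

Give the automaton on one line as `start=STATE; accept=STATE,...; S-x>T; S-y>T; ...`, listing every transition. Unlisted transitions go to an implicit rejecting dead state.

The only thing that matters is how many `0`s have appeared, reduced mod 5. Use one state per residue: q0 for 0, …, q4 for 4. Reading `0` moves to the next residue; anything else stays put. q0 is accepting.
With 5 states:
        0   1  
>* q0   q1  q0 
   q1   q2  q1 
   q2   q3  q2 
   q3   q4  q3 
   q4   q0  q4 
(> = start, * = accepting)

start=q0; accept=q0; q0-0>q1; q0-1>q0; q1-0>q2; q1-1>q1; q2-0>q3; q2-1>q2; q3-0>q4; q3-1>q3; q4-0>q0; q4-1>q4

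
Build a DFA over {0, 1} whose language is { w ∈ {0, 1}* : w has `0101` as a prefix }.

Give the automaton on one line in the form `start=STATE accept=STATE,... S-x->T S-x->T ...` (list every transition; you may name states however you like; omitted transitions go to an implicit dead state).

Walk along `0101` while the input agrees: from A take `0` to B, and so on. Any deviation drops to the rejecting sink F. Once E is reached the prefix is confirmed and every continuation is accepted.
A 6-state machine:
       0  1 
>  A   B  F 
   B   F  C 
   C   D  F 
   D   F  E 
 * E   E  E 
   F   F  F 
(> = start, * = accepting)

start=A accept=E A-0->B A-1->F B-0->F B-1->C C-0->D C-1->F D-0->F D-1->E E-0->E E-1->E F-0->F F-1->F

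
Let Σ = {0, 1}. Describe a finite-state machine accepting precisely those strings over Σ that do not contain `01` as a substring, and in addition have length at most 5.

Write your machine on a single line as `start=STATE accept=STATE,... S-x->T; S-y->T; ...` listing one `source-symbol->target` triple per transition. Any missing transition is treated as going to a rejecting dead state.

start=S0; accept=S0,S1,S2,S3,S5,S6,S7,S8,S9,S10; S0-0->S1; S0-1->S2; S1-0->S3; S1-1->S4; S2-0->S3; S2-1->S5; S3-0->S6; S3-1->S4; S4-0->S4; S4-1->S4; S5-0->S6; S5-1->S7; S6-0->S8; S6-1->S4; S7-0->S8; S7-1->S9; S8-0->S10; S8-1->S4; S9-0->S10; S9-1->S10; S10-0->S4; S10-1->S4

Build one automaton per condition and run them in lockstep. The first has 3 states tracking partial matches of the forbidden pattern `01`; the second has 7 states tracking the input length, saturating at 6. A product state is a pair (one from each), accepting exactly when both do. Equivalent product states are then merged.
11 states suffice.
          0    1  
>* S0     S1   S2 
 * S1     S3   S4 
 * S2     S3   S5 
 * S3     S6   S4 
   S4     S4   S4 
 * S5     S6   S7 
 * S6     S8   S4 
 * S7     S8   S9 
 * S8    S10   S4 
 * S9    S10  S10 
 * S10    S4   S4 
(> = start, * = accepting)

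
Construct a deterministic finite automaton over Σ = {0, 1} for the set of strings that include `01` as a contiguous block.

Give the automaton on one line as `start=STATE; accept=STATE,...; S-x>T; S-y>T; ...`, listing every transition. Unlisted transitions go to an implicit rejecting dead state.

States A..B record the length of the longest prefix of `01` that matches the current input suffix. Reaching C means `01` has been seen, and we stay there forever. Accept from C.
A 3-state machine:
       0  1 
>  A   B  A 
   B   B  C 
 * C   C  C 
(> = start, * = accepting)

start=A; accept=C; A-0>B; A-1>A; B-0>B; B-1>C; C-0>C; C-1>C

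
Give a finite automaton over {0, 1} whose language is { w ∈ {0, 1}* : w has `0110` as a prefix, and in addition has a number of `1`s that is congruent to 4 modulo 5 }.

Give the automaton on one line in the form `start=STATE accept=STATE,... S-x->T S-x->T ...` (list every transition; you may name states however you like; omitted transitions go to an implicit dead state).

start=S0 accept=S7 S0-0->S1 S0-1->S2 S1-0->S2 S1-1->S3 S2-0->S2 S2-1->S2 S3-0->S2 S3-1->S4 S4-0->S5 S4-1->S2 S5-0->S5 S5-1->S6 S6-0->S6 S6-1->S7 S7-0->S7 S7-1->S8 S8-0->S8 S8-1->S9 S9-0->S9 S9-1->S5

Build one automaton per condition and run them in lockstep. One (6 states) tracks whether the input so far still matches the prefix `0110`; the other (5 states) tracks the count of `1`s modulo 5. Each combined state is a pair, one component from each; accept when both components accept. After merging equivalent states the machine shrinks.
10 states suffice.
        0   1  
>  S0   S1  S2 
   S1   S2  S3 
   S2   S2  S2 
   S3   S2  S4 
   S4   S5  S2 
   S5   S5  S6 
   S6   S6  S7 
 * S7   S7  S8 
   S8   S8  S9 
   S9   S9  S5 
(> = start, * = accepting)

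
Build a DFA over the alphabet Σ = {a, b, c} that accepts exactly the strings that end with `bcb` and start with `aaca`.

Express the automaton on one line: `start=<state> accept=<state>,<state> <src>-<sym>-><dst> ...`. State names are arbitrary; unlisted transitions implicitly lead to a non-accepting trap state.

start=q0 accept=q11 q0-a->q1 q0-b->q2 q0-c->q3 q1-a->q4 q1-b->q2 q1-c->q3 q2-a->q3 q2-b->q2 q2-c->q5 q3-a->q3 q3-b->q2 q3-c->q3 q4-a->q3 q4-b->q2 q4-c->q6 q5-a->q3 q5-b->q7 q5-c->q3 q6-a->q8 q6-b->q2 q6-c->q3 q7-a->q3 q7-b->q2 q7-c->q5 q8-a->q8 q8-b->q9 q8-c->q8 q9-a->q8 q9-b->q9 q9-c->q10 q10-a->q8 q10-b->q11 q10-c->q8 q11-a->q8 q11-b->q9 q11-c->q10

Run two small machines in parallel and take their product. One (4 states) tracks how much of the suffix `bcb` has currently been matched; the other (6 states) tracks whether the input so far still matches the prefix `aaca`. Each combined state is a pair, one component from each; accept when both components accept.
With 12 states:
          a    b    c  
>  q0     q1   q2   q3 
   q1     q4   q2   q3 
   q2     q3   q2   q5 
   q3     q3   q2   q3 
   q4     q3   q2   q6 
   q5     q3   q7   q3 
   q6     q8   q2   q3 
   q7     q3   q2   q5 
   q8     q8   q9   q8 
   q9     q8   q9  q10 
   q10    q8  q11   q8 
 * q11    q8   q9  q10 
(> = start, * = accepting)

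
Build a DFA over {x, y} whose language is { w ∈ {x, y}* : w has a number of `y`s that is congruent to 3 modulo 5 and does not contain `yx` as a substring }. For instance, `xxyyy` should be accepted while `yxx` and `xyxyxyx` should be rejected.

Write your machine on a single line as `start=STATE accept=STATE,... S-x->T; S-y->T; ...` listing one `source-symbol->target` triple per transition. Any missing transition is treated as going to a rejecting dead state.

start=A; accept=E; A-x->A; A-y->B; B-x->C; B-y->D; C-x->C; C-y->C; D-x->C; D-y->E; E-x->C; E-y->F; F-x->C; F-y->G; G-x->C; G-y->B

Run two small machines in parallel and take their product. One (5 states) tracks the count of `y`s modulo 5; the other (3 states) tracks partial matches of the forbidden pattern `yx`. Each combined state is a pair, one component from each; accept when both components accept. After merging equivalent states the machine shrinks.
7 states suffice.
       x  y 
>  A   A  B 
   B   C  D 
   C   C  C 
   D   C  E 
 * E   C  F 
   F   C  G 
   G   C  B 
(> = start, * = accepting)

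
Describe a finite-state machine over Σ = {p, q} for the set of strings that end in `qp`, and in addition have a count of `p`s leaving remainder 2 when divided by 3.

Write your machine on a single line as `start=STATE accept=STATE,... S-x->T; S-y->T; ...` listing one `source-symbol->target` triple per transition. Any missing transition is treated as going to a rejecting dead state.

Build one automaton per condition and run them in lockstep. The first has 3 states tracking how much of the suffix `qp` has currently been matched; the second has 3 states tracking the count of `p`s modulo 3. A product state is a pair (one from each), accepting exactly when both do. Equivalent product states are then merged.
A 5-state machine:
        p   q  
>  s0   s1  s0 
   s1   s2  s3 
   s2   s0  s2 
   s3   s4  s3 
 * s4   s0  s2 
(> = start, * = accepting)

start=s0; accept=s4; s0-p->s1; s0-q->s0; s1-p->s2; s1-q->s3; s2-p->s0; s2-q->s2; s3-p->s4; s3-q->s3; s4-p->s0; s4-q->s2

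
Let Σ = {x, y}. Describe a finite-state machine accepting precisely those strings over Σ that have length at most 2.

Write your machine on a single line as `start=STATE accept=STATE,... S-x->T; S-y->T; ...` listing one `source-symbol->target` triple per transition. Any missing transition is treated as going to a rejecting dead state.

We only need to distinguish lengths 0, 1, …, 2, and '>2'. Chain q0 → q1 → q2 → q3 on every symbol, with q3 looping. Accepting states: {q0, q1, q2}.
        x   y  
>* q0   q1  q1 
 * q1   q2  q2 
 * q2   q3  q3 
   q3   q3  q3 
(> = start, * = accepting)

start=q0; accept=q0,q1,q2; q0-x->q1; q0-y->q1; q1-x->q2; q1-y->q2; q2-x->q3; q2-y->q3; q3-x->q3; q3-y->q3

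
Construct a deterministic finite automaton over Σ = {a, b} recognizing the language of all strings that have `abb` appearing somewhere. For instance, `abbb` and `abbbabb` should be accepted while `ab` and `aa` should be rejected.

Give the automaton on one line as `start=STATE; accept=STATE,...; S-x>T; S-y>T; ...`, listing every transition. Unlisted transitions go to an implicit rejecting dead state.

Track how much of `abb` has been matched so far: state s0 is no progress, s3 is the absorbing accept state reached once `abb` has occurred. Intermediate states record partial matches; on a mismatch, fall back to the longest reusable overlap.
        a   b  
>  s0   s1  s0 
   s1   s1  s2 
   s2   s1  s3 
 * s3   s3  s3 
(> = start, * = accepting)

start=s0; accept=s3; s0-a>s1; s0-b>s0; s1-a>s1; s1-b>s2; s2-a>s1; s2-b>s3; s3-a>s3; s3-b>s3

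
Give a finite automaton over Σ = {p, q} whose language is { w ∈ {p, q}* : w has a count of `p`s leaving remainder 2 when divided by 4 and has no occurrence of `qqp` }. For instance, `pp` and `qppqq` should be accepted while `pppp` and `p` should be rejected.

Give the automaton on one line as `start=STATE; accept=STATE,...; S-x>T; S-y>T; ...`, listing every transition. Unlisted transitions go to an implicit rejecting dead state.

start=s0; accept=s3,s7,s11; s0-p>s1; s0-q>s2; s1-p>s3; s1-q>s4; s2-p>s1; s2-q>s5; s3-p>s6; s3-q>s7; s4-p>s3; s4-q>s8; s5-p>s9; s5-q>s5; s6-p>s0; s6-q>s10; s7-p>s6; s7-q>s11; s8-p>s12; s8-q>s8; s9-p>s12; s9-q>s9; s10-p>s0; s10-q>s13; s11-p>s14; s11-q>s11; s12-p>s14; s12-q>s12; s13-p>s15; s13-q>s13; s14-p>s15; s14-q>s14; s15-p>s9; s15-q>s15

Run two small machines in parallel and take their product. The first has 4 states tracking the count of `p`s modulo 4; the second has 4 states tracking partial matches of the forbidden pattern `qqp`. A product state is a pair (one from each), accepting exactly when both do.
With 16 states:
          p    q  
>  s0     s1   s2 
   s1     s3   s4 
   s2     s1   s5 
 * s3     s6   s7 
   s4     s3   s8 
   s5     s9   s5 
   s6     s0  s10 
 * s7     s6  s11 
   s8    s12   s8 
   s9    s12   s9 
   s10    s0  s13 
 * s11   s14  s11 
   s12   s14  s12 
   s13   s15  s13 
   s14   s15  s14 
   s15    s9  s15 
(> = start, * = accepting)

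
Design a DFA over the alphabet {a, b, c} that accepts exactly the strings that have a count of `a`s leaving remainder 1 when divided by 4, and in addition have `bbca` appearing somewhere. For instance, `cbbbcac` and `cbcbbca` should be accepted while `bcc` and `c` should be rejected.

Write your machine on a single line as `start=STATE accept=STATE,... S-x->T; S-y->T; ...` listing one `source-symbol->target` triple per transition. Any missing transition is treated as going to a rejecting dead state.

Run two small machines in parallel and take their product. The first has 4 states tracking the count of `a`s modulo 4; the second has 5 states tracking whether and how much of `bbca` has been seen. A product state is a pair (one from each), accepting exactly when both do.
20 states suffice.
          a    b    c  
>  q0     q1   q2   q0 
   q1     q3   q4   q1 
   q2     q1   q5   q0 
   q3     q6   q7   q3 
   q4     q3   q8   q1 
   q5     q1   q5   q9 
   q6     q0  q10   q6 
   q7     q6  q11   q3 
   q8     q3   q8  q12 
   q9    q13   q2   q0 
   q10    q0  q14   q6 
   q11    q6  q11  q15 
   q12   q16   q4   q1 
 * q13   q16  q13  q13 
   q14    q0  q14  q17 
   q15   q18   q7   q3 
   q16   q18  q16  q16 
   q17   q19  q10   q6 
   q18   q19  q18  q18 
   q19   q13  q19  q19 
(> = start, * = accepting)

start=q0; accept=q13; q0-a->q1; q0-b->q2; q0-c->q0; q1-a->q3; q1-b->q4; q1-c->q1; q2-a->q1; q2-b->q5; q2-c->q0; q3-a->q6; q3-b->q7; q3-c->q3; q4-a->q3; q4-b->q8; q4-c->q1; q5-a->q1; q5-b->q5; q5-c->q9; q6-a->q0; q6-b->q10; q6-c->q6; q7-a->q6; q7-b->q11; q7-c->q3; q8-a->q3; q8-b->q8; q8-c->q12; q9-a->q13; q9-b->q2; q9-c->q0; q10-a->q0; q10-b->q14; q10-c->q6; q11-a->q6; q11-b->q11; q11-c->q15; q12-a->q16; q12-b->q4; q12-c->q1; q13-a->q16; q13-b->q13; q13-c->q13; q14-a->q0; q14-b->q14; q14-c->q17; q15-a->q18; q15-b->q7; q15-c->q3; q16-a->q18; q16-b->q16; q16-c->q16; q17-a->q19; q17-b->q10; q17-c->q6; q18-a->q19; q18-b->q18; q18-c->q18; q19-a->q13; q19-b->q19; q19-c->q19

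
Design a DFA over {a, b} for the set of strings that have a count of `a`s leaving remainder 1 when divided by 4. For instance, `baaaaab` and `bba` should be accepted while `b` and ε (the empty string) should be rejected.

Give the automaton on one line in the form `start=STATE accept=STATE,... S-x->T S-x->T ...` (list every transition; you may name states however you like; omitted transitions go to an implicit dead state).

Keep the running count of `a`s modulo 4: each `a` advances along the cycle S0 → S1 → S2 → S3 → S0 while other symbols loop. Accept at S1.
4 states suffice.
        a   b  
>  S0   S1  S0 
 * S1   S2  S1 
   S2   S3  S2 
   S3   S0  S3 
(> = start, * = accepting)

start=S0 accept=S1 S0-a->S1 S0-b->S0 S1-a->S2 S1-b->S1 S2-a->S3 S2-b->S2 S3-a->S0 S3-b->S3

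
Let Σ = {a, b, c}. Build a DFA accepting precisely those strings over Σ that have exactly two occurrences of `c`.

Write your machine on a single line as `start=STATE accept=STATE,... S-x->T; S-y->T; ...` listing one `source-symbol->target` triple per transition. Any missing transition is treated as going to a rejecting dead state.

Count `c`s, saturating at 3: states S0 through S2 mean 0 through 2 `c`s seen; S3 means more than 2. Each `c` increments (capped at S3); other symbols loop. Accept from {S2}.
A 4-state machine:
        a   b   c  
>  S0   S0  S0  S1 
   S1   S1  S1  S2 
 * S2   S2  S2  S3 
   S3   S3  S3  S3 
(> = start, * = accepting)

start=S0; accept=S2; S0-a->S0; S0-b->S0; S0-c->S1; S1-a->S1; S1-b->S1; S1-c->S2; S2-a->S2; S2-b->S2; S2-c->S3; S3-a->S3; S3-b->S3; S3-c->S3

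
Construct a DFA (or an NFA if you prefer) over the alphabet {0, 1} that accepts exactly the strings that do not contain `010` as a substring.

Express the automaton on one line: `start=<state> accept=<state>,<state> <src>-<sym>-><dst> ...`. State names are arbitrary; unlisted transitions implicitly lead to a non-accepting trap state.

start=q0 accept=q0,q1,q2 q0-0->q1 q0-1->q0 q1-0->q1 q1-1->q2 q2-0->q3 q2-1->q0 q3-0->q3 q3-1->q3

Track partial matches of the forbidden pattern `010`. State q3 is a dead state reached once `010` has occurred; every other state accepts. q0 means no part of `010` is currently matched.
        0   1  
>* q0   q1  q0 
 * q1   q1  q2 
 * q2   q3  q0 
   q3   q3  q3 
(> = start, * = accepting)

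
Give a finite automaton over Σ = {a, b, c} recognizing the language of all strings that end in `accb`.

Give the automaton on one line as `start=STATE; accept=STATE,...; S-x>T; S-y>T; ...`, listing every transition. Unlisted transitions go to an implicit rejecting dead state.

start=q0; accept=q4; q0-a>q1; q0-b>q0; q0-c>q0; q1-a>q1; q1-b>q0; q1-c>q2; q2-a>q1; q2-b>q0; q2-c>q3; q3-a>q1; q3-b>q4; q3-c>q0; q4-a>q1; q4-b>q0; q4-c>q0

Remember how much of `accb` the current input suffix matches. State q0 means no match yet; q1 means the last symbol is `a`; q2 means the last 2 symbols are `ac`; q3 means the last 3 symbols are `acc`; q4 means the last 4 symbols are `accb`. Only q4 accepts. On a mismatch, fall back to the longest proper suffix that is still a prefix of `accb`.
With 5 states:
        a   b   c  
>  q0   q1  q0  q0 
   q1   q1  q0  q2 
   q2   q1  q0  q3 
   q3   q1  q4  q0 
 * q4   q1  q0  q0 
(> = start, * = accepting)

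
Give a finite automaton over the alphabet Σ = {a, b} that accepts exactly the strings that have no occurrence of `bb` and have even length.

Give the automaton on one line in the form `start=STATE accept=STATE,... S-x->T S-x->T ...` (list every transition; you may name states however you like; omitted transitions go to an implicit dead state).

Run two small machines in parallel and take their product. One (3 states) tracks partial matches of the forbidden pattern `bb`; the other (2 states) tracks the input length modulo 2. Each combined state is a pair, one component from each; accept when both components accept. Equivalent product states are then merged.
With 5 states:
        a   b  
>* s0   s1  s2 
   s1   s0  s3 
   s2   s0  s4 
 * s3   s1  s4 
   s4   s4  s4 
(> = start, * = accepting)

start=s0 accept=s0,s3 s0-a->s1 s0-b->s2 s1-a->s0 s1-b->s3 s2-a->s0 s2-b->s4 s3-a->s1 s3-b->s4 s4-a->s4 s4-b->s4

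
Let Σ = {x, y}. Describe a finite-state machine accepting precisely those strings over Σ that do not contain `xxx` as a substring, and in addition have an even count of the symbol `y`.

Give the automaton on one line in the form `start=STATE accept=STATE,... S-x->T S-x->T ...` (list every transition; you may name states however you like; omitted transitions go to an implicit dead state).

start=S0 accept=S0,S1,S3 S0-x->S1 S0-y->S2 S1-x->S3 S1-y->S2 S2-x->S4 S2-y->S0 S3-x->S5 S3-y->S2 S4-x->S6 S4-y->S0 S5-x->S5 S5-y->S7 S6-x->S7 S6-y->S0 S7-x->S7 S7-y->S5

Run two small machines in parallel and take their product. The first has 4 states tracking partial matches of the forbidden pattern `xxx`; the second has 2 states tracking the count of `y`s modulo 2. A product state is a pair (one from each), accepting exactly when both do.
An 8-state machine:
        x   y  
>* S0   S1  S2 
 * S1   S3  S2 
   S2   S4  S0 
 * S3   S5  S2 
   S4   S6  S0 
   S5   S5  S7 
   S6   S7  S0 
   S7   S7  S5 
(> = start, * = accepting)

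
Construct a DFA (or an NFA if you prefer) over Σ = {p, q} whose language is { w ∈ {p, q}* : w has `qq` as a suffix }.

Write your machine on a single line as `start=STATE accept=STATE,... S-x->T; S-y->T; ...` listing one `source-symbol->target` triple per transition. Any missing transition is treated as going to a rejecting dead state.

start=S0; accept=S2; S0-p->S0; S0-q->S1; S1-p->S0; S1-q->S2; S2-p->S0; S2-q->S2

Remember how much of `qq` the current input suffix matches. State S0 means no match yet; S1 means the last symbol is `q`; S2 means the last 2 symbols are `qq`. Only S2 accepts. On a mismatch, fall back to the longest proper suffix that is still a prefix of `qq`.
3 states suffice.
        p   q  
>  S0   S0  S1 
   S1   S0  S2 
 * S2   S0  S2 
(> = start, * = accepting)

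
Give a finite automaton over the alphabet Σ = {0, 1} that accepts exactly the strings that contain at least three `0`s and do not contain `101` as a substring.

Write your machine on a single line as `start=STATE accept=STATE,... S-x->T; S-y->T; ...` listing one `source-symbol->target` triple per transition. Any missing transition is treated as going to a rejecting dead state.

Handle the two conditions separately and then intersect. One (5 states) tracks the count of `0`s, saturating at 4; the other (4 states) tracks partial matches of the forbidden pattern `101`. Each combined state is a pair, one component from each; accept when both components accept. Minimizing collapses redundant product states.
A 12-state machine:
       0  1 
>  A   B  C 
   B   D  E 
   C   F  C 
   D   G  H 
   E   I  E 
   F   D  J 
 * G   G  K 
   H   L  H 
   I   G  J 
   J   J  J 
 * K   L  K 
 * L   G  J 
(> = start, * = accepting)

start=A; accept=G,K,L; A-0->B; A-1->C; B-0->D; B-1->E; C-0->F; C-1->C; D-0->G; D-1->H; E-0->I; E-1->E; F-0->D; F-1->J; G-0->G; G-1->K; H-0->L; H-1->H; I-0->G; I-1->J; J-0->J; J-1->J; K-0->L; K-1->K; L-0->G; L-1->J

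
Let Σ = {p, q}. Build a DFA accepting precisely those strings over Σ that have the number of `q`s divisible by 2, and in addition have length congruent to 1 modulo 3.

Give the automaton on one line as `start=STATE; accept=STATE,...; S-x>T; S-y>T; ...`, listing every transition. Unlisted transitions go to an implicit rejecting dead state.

Handle the two conditions separately and then intersect. One (2 states) tracks the count of `q`s modulo 2; the other (3 states) tracks the input length modulo 3. Each combined state is a pair, one component from each; accept when both components accept.
A 6-state machine:
        p   q  
>  S0   S1  S2 
 * S1   S3  S4 
   S2   S4  S3 
   S3   S0  S5 
   S4   S5  S0 
   S5   S2  S1 
(> = start, * = accepting)

start=S0; accept=S1; S0-p>S1; S0-q>S2; S1-p>S3; S1-q>S4; S2-p>S4; S2-q>S3; S3-p>S0; S3-q>S5; S4-p>S5; S4-q>S0; S5-p>S2; S5-q>S1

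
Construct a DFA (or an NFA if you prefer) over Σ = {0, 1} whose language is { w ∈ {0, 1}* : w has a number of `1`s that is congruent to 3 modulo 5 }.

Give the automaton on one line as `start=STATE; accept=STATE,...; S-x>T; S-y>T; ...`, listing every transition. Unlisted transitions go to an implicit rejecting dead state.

start=q0; accept=q3; q0-0>q0; q0-1>q1; q1-0>q1; q1-1>q2; q2-0>q2; q2-1>q3; q3-0>q3; q3-1>q4; q4-0>q4; q4-1>q0

Keep the running count of `1`s modulo 5: each `1` advances along the cycle q0 → q1 → q2 → q3 → q4 → q0 while other symbols loop. Accept at q3.
A 5-state machine:
        0   1  
>  q0   q0  q1 
   q1   q1  q2 
   q2   q2  q3 
 * q3   q3  q4 
   q4   q4  q0 
(> = start, * = accepting)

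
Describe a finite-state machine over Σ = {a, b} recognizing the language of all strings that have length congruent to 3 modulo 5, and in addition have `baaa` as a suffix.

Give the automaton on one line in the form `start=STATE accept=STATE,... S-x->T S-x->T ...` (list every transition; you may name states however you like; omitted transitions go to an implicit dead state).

start=S0 accept=S8 S0-a->S1 S0-b->S1 S1-a->S2 S1-b->S2 S2-a->S3 S2-b->S3 S3-a->S4 S3-b->S4 S4-a->S0 S4-b->S5 S5-a->S6 S5-b->S1 S6-a->S7 S6-b->S2 S7-a->S8 S7-b->S3 S8-a->S4 S8-b->S4

Run two small machines in parallel and take their product. The first has 5 states tracking the input length modulo 5; the second has 5 states tracking how much of the suffix `baaa` has currently been matched. A product state is a pair (one from each), accepting exactly when both do. After merging equivalent states the machine shrinks.
With 9 states:
        a   b  
>  S0   S1  S1 
   S1   S2  S2 
   S2   S3  S3 
   S3   S4  S4 
   S4   S0  S5 
   S5   S6  S1 
   S6   S7  S2 
   S7   S8  S3 
 * S8   S4  S4 
(> = start, * = accepting)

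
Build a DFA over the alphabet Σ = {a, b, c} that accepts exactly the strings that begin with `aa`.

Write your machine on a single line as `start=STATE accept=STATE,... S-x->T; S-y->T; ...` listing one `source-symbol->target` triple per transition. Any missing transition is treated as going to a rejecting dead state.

start=q0; accept=q2; q0-a->q1; q0-b->q3; q0-c->q3; q1-a->q2; q1-b->q3; q1-c->q3; q2-a->q2; q2-b->q2; q2-c->q2; q3-a->q3; q3-b->q3; q3-c->q3

Walk along `aa` while the input agrees: from q0 take `a` to q1, and so on. Any deviation drops to the rejecting sink q3. Once q2 is reached the prefix is confirmed and every continuation is accepted.
4 states suffice.
        a   b   c  
>  q0   q1  q3  q3 
   q1   q2  q3  q3 
 * q2   q2  q2  q2 
   q3   q3  q3  q3 
(> = start, * = accepting)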